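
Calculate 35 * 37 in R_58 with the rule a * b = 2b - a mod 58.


35 * 37 = 2*37 - 35 mod 58
= 74 - 35 mod 58
= 39 mod 58 = 39

39


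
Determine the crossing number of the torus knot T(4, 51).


For a torus knot T(p, q) with gcd(p,q)=1,
the crossing number is min(p*(q-1), q*(p-1)).
p*(q-1) = 4*50 = 200
q*(p-1) = 51*3 = 153
min(200, 153) = 153

153


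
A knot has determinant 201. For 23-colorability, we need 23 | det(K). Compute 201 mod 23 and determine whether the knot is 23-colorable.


Step 1: A knot is p-colorable if and only if p divides its determinant.
Step 2: Compute 201 mod 23.
201 = 8 * 23 + 17
Step 3: 201 mod 23 = 17
Step 4: The knot is 23-colorable: no

17


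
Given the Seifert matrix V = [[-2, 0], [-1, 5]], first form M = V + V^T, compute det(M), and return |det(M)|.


Step 1: Form V + V^T where V = [[-2, 0], [-1, 5]]
  V^T = [[-2, -1], [0, 5]]
  V + V^T = [[-4, -1], [-1, 10]]
Step 2: det(V + V^T) = (-4)*10 - (-1)*(-1)
  = -40 - 1 = -41
Step 3: Knot determinant = |det(V + V^T)| = |-41| = 41

41


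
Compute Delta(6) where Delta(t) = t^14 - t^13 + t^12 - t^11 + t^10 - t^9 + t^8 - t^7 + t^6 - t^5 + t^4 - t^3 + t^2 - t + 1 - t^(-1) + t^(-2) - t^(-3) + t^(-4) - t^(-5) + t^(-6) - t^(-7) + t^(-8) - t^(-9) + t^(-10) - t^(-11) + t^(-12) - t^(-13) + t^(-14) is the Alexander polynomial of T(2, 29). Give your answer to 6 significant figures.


Substituting t = 6 into Delta(t) = t^14 - t^13 + t^12 - t^11 + t^10 - t^9 + t^8 - t^7 + t^6 - t^5 + t^4 - t^3 + t^2 - t + 1 - t^(-1) + t^(-2) - t^(-3) + t^(-4) - t^(-5) + t^(-6) - t^(-7) + t^(-8) - t^(-9) + t^(-10) - t^(-11) + t^(-12) - t^(-13) + t^(-14):
Term values: (78364164096) + (-13060694016) + (2176782336) + (-362797056) + (60466176) + (-10077696) + (1679616) + (-279936) + (46656) + (-7776) + (1296) + (-216) + (36) + (-6) + (1) + (-0.166667) + (0.0277778) + (-0.00462963) + (0.000771605) + (-0.000128601) + (2.14335e-05) + (-3.57225e-06) + (5.95374e-07) + (-9.9229e-08) + (1.65382e-08) + (-2.75636e-09) + (4.59394e-10) + (-7.65656e-11) + (1.27609e-11)
Sum = 6.716928351e+10
Rounded to 6 significant figures: 6.71693e+10

6.71693e+10


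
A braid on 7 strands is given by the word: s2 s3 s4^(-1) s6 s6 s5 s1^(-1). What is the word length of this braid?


The word length counts the number of generators (including inverses).
Listing each generator: s2, s3, s4^(-1), s6, s6, s5, s1^(-1)
There are 7 generators in this braid word.

7


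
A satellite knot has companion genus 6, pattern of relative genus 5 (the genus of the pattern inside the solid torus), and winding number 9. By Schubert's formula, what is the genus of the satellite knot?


Schubert: g(satellite) = g_rel(pattern) + |winding| * g(companion),
where g_rel(pattern) is the genus of the pattern relative to the solid torus.
= 5 + 9 * 6
= 5 + 54 = 59

59


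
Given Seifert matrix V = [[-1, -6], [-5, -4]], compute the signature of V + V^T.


Step 1: V + V^T = [[-2, -11], [-11, -8]]
Step 2: trace = -10, det = -105
Step 3: Discriminant = (-10)^2 - 4*(-105) = 520
Step 4: Eigenvalues: 6.40175, -16.4018
Step 5: Signature = (# positive eigenvalues) - (# negative eigenvalues) = 0

0


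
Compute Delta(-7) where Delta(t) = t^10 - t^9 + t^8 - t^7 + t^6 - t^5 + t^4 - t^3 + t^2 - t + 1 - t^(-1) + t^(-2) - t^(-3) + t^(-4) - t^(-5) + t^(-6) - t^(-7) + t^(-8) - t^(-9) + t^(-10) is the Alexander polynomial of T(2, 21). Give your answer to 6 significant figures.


Substituting t = -7 into Delta(t) = t^10 - t^9 + t^8 - t^7 + t^6 - t^5 + t^4 - t^3 + t^2 - t + 1 - t^(-1) + t^(-2) - t^(-3) + t^(-4) - t^(-5) + t^(-6) - t^(-7) + t^(-8) - t^(-9) + t^(-10):
Term values: (282475249) + (40353607) + (5764801) + (823543) + (117649) + (16807) + (2401) + (343) + (49) + (7) + (1) + (0.142857) + (0.0204082) + (0.00291545) + (0.000416493) + (5.9499e-05) + (8.49986e-06) + (1.21427e-06) + (1.73467e-07) + (2.47809e-08) + (3.54013e-09)
Sum = 329554457.2
Rounded to 6 significant figures: 3.29554e+08

3.29554e+08


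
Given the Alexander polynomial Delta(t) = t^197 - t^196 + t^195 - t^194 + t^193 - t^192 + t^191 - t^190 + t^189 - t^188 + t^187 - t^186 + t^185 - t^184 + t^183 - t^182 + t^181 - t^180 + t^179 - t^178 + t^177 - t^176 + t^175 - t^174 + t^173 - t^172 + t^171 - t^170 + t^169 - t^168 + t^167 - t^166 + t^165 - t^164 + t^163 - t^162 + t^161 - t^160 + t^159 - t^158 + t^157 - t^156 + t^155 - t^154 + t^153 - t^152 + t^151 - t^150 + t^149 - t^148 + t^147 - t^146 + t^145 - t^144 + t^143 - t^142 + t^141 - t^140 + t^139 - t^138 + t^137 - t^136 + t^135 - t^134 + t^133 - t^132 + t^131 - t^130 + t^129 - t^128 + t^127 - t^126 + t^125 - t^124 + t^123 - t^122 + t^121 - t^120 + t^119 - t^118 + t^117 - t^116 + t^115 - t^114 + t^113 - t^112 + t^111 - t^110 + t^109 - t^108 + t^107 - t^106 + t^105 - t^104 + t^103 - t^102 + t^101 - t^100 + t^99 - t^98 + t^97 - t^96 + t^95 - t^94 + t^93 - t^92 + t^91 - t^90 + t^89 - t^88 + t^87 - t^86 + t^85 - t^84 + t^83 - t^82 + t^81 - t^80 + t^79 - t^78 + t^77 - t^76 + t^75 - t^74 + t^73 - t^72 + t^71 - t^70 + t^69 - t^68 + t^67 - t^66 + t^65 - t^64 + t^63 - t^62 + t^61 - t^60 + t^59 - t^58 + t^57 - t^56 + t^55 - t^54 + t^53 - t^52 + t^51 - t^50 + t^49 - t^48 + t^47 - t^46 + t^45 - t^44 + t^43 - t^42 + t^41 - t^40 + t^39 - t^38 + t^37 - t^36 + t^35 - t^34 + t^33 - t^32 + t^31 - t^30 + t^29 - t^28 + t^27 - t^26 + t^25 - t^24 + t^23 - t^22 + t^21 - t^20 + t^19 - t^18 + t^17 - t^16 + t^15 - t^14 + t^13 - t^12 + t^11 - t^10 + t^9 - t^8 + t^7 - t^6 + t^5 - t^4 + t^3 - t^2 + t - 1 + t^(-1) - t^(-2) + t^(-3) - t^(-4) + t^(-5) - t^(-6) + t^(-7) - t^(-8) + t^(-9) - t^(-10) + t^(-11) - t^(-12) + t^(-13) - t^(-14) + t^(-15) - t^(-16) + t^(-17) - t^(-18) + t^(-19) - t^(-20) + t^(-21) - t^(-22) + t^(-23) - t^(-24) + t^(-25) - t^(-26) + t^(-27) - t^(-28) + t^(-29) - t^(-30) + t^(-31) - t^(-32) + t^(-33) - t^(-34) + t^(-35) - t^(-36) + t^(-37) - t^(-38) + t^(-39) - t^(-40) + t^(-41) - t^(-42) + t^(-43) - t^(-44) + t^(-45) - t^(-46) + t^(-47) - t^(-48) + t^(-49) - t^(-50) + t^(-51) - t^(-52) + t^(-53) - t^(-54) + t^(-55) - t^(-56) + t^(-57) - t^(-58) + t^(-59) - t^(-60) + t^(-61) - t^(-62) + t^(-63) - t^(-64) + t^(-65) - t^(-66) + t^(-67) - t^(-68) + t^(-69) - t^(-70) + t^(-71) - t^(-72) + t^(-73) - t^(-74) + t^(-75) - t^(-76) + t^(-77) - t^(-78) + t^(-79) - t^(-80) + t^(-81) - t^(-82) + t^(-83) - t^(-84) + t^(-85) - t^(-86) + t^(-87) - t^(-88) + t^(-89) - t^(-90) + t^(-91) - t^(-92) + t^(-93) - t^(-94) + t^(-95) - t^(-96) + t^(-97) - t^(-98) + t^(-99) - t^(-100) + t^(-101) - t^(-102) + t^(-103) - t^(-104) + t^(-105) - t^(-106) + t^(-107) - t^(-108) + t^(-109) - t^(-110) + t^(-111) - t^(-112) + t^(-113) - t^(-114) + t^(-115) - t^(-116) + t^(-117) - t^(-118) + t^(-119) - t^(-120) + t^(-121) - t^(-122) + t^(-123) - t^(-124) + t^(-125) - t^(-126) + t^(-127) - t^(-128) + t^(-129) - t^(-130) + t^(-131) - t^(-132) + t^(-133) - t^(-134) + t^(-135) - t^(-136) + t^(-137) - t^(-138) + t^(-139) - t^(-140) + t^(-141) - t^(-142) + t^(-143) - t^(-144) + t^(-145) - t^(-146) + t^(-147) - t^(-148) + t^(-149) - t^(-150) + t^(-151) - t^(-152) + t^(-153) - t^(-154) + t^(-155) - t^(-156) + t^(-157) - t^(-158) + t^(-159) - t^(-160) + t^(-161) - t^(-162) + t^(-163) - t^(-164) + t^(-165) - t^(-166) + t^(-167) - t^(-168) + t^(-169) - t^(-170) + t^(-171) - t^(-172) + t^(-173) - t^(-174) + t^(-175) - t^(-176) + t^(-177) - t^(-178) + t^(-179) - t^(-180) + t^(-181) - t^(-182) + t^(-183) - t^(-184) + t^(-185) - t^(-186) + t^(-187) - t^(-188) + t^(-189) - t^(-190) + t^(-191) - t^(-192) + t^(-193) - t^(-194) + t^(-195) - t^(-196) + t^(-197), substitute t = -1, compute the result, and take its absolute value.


Step 1: The polynomial has 395 terms with alternating signs, exponents from 197 down to -197.
Step 2: Substitute t = -1. The i-th term has coefficient (-1)^i and exponent (m-i),
  so its value is (-1)^i * (-1)^(m-i) = (-1)^m = -1 for every i.
Step 3: All 395 terms equal -1, so Delta(-1) = 395 * (-1) = -395
Step 4: |Delta(-1)| = 395

395


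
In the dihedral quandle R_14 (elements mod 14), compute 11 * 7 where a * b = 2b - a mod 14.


11 * 7 = 2*7 - 11 mod 14
= 14 - 11 mod 14
= 3 mod 14 = 3

3


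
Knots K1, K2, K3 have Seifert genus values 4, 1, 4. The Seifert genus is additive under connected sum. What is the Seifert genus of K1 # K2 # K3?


The Seifert genus is additive under connected sum.
Seifert genus(K1 # K2 # K3) = (4) + (1) + (4)
= 9

9


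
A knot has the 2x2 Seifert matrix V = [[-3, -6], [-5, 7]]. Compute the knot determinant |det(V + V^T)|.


Step 1: Form V + V^T where V = [[-3, -6], [-5, 7]]
  V^T = [[-3, -5], [-6, 7]]
  V + V^T = [[-6, -11], [-11, 14]]
Step 2: det(V + V^T) = (-6)*14 - (-11)*(-11)
  = -84 - 121 = -205
Step 3: Knot determinant = |det(V + V^T)| = |-205| = 205

205


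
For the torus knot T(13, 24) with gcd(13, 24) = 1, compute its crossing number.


For a torus knot T(p, q) with gcd(p,q)=1,
the crossing number is min(p*(q-1), q*(p-1)).
p*(q-1) = 13*23 = 299
q*(p-1) = 24*12 = 288
min(299, 288) = 288

288


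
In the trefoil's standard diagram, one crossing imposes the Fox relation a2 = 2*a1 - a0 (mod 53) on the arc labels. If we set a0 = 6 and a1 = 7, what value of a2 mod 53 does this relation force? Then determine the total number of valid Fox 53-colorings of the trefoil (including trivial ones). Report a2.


Step 1: Apply the given crossing relation 2*a1 - a0 - a2 = 0 (mod 53).
  a2 = 2*a1 - a0 mod 53
  a2 = 2*7 - 6 mod 53
  a2 = 14 - 6 mod 53
  a2 = 8 mod 53 = 8
Step 2: The trefoil has determinant 3.
  Number of Fox p-colorings (p prime) is p^2 if p = 3, else p.
  Since 53 does not divide 3, only trivial (constant) colorings exist.
  (So the trial a0 = 6, a1 = 7 with a0 != a1 does NOT extend to a valid coloring of the whole trefoil: the other two crossing relations require 3*(a1 - a0) = 0 (mod 53), which fails.)
  Total colorings = 53
Step 3: a2 = 8, total Fox 53-colorings = 53

8


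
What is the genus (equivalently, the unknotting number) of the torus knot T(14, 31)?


For a torus knot T(p,q), both the unknotting number and genus equal (p-1)(q-1)/2.
= (14-1)(31-1)/2
= 13*30/2
= 390/2 = 195

195


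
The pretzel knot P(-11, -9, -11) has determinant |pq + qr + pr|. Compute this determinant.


Step 1: Compute pq + qr + pr.
pq = (-11)*(-9) = 99
qr = (-9)*(-11) = 99
pr = (-11)*(-11) = 121
pq + qr + pr = 99 + 99 + 121 = 319
Step 2: Take absolute value.
det(P(-11,-9,-11)) = |319| = 319

319


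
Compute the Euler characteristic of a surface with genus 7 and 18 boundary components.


chi = 2 - 2g - b
= 2 - 2*7 - 18
= 2 - 14 - 18 = -30

-30


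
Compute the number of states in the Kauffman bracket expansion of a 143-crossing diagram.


Each crossing contributes 2 choices (A-smoothing or B-smoothing).
Total states = 2^143 = 11150372599265311570767859136324180752990208

11150372599265311570767859136324180752990208


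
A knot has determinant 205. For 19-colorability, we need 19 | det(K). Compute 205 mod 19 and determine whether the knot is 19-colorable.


Step 1: A knot is p-colorable if and only if p divides its determinant.
Step 2: Compute 205 mod 19.
205 = 10 * 19 + 15
Step 3: 205 mod 19 = 15
Step 4: The knot is 19-colorable: no

15


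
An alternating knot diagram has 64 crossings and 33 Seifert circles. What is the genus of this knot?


For alternating knots, g = (c - s + 1)/2.
= (64 - 33 + 1)/2
= 32/2 = 16

16


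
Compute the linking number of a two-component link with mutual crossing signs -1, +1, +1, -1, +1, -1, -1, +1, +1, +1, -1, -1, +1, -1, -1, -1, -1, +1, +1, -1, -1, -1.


Step 1: Count positive crossings: 9
Step 2: Count negative crossings: 13
Step 3: Sum of signs = 9 - 13 = -4
Step 4: Linking number = sum/2 = -4/2 = -2

-2


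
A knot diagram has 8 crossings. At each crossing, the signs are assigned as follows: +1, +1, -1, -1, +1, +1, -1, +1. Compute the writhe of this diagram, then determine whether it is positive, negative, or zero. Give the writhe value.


Step 1: Count positive crossings (+1).
Positive crossings: 5
Step 2: Count negative crossings (-1).
Negative crossings: 3
Step 3: Writhe = (positive) - (negative)
w = 5 - 3 = 2
Step 4: |w| = 2, and w is positive

2


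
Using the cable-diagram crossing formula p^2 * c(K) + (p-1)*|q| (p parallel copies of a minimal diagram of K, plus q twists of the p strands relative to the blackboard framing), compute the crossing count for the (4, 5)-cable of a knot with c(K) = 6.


Step 1: Each of the c(K) crossings of the companion diagram becomes p*p = p^2 crossings among the p parallel strands, and each of the |q| twists s_1 s_2 ... s_(p-1) adds (p-1) crossings.
  Crossings = p^2 * c(K) + (p-1)*|q|
Step 2: = 4^2 * 6 + (4-1)*5
Step 3: = 16*6 + 3*5
Step 4: = 96 + 15 = 111

111


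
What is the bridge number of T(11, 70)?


The bridge number of T(p,q) is min(p,q).
min(11, 70) = 11

11


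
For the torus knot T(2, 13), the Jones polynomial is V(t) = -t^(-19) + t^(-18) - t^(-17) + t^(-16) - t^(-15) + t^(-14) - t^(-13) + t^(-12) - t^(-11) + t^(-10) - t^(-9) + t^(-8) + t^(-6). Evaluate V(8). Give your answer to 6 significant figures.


Substituting t = 8 into V(t) = -t^(-19) + t^(-18) - t^(-17) + t^(-16) - t^(-15) + t^(-14) - t^(-13) + t^(-12) - t^(-11) + t^(-10) - t^(-9) + t^(-8) + t^(-6):
  (-)t^(-19) = -6.93889e-18
  (+)t^(-18) = 5.55112e-17
  (-)t^(-17) = -4.44089e-16
  (+)t^(-16) = 3.55271e-15
  (-)t^(-15) = -2.84217e-14
  (+)t^(-14) = 2.27374e-13
  (-)t^(-13) = -1.81899e-12
  (+)t^(-12) = 1.45519e-11
  (-)t^(-11) = -1.16415e-10
  (+)t^(-10) = 9.31323e-10
  (-)t^(-9) = -7.45058e-09
  (+)t^(-8) = 5.96046e-08
  (+)t^(-6) = 3.8147e-06
Sum = (-6.93889e-18) + (5.55112e-17) + (-4.44089e-16) + (3.55271e-15) + (-2.84217e-14) + (2.27374e-13) + (-1.81899e-12) + (1.45519e-11) + (-1.16415e-10) + (9.31323e-10) + (-7.45058e-09) + (5.96046e-08) + (3.8147e-06)
= 3.867679172e-06
Rounded to 6 significant figures: 3.86768e-06

3.86768e-06


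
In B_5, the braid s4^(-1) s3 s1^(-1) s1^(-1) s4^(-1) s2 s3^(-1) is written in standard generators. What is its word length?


The word length counts the number of generators (including inverses).
Listing each generator: s4^(-1), s3, s1^(-1), s1^(-1), s4^(-1), s2, s3^(-1)
There are 7 generators in this braid word.

7


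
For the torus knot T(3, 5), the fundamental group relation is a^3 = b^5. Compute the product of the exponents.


The relation is a^3 = b^5.
Product of exponents = 3 * 5
= 15

15


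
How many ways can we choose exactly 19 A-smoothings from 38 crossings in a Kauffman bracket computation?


We choose which 19 of 38 crossings get A-smoothings.
C(38, 19) = 38! / (19! * 19!)
= 35345263800

35345263800


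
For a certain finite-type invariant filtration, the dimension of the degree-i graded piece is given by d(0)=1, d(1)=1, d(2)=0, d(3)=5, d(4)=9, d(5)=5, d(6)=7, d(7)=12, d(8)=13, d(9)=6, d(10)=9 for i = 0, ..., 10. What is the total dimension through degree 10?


Total dimension = d(0) + d(1) + ... + d(10)
= 1 + 1 + 0 + 5 + 9 + 5 + 7 + 12 + 13 + 6 + 9
= 68

68


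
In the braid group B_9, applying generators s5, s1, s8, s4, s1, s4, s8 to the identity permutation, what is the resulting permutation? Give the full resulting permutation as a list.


Starting with identity [1, 2, 3, 4, 5, 6, 7, 8, 9].
Apply generators in sequence:
  After s5: [1, 2, 3, 4, 6, 5, 7, 8, 9]
  After s1: [2, 1, 3, 4, 6, 5, 7, 8, 9]
  After s8: [2, 1, 3, 4, 6, 5, 7, 9, 8]
  After s4: [2, 1, 3, 6, 4, 5, 7, 9, 8]
  After s1: [1, 2, 3, 6, 4, 5, 7, 9, 8]
  After s4: [1, 2, 3, 4, 6, 5, 7, 9, 8]
  After s8: [1, 2, 3, 4, 6, 5, 7, 8, 9]
Final permutation: [1, 2, 3, 4, 6, 5, 7, 8, 9]

[1, 2, 3, 4, 6, 5, 7, 8, 9]


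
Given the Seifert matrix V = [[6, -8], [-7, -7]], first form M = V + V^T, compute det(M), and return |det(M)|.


Step 1: Form V + V^T where V = [[6, -8], [-7, -7]]
  V^T = [[6, -7], [-8, -7]]
  V + V^T = [[12, -15], [-15, -14]]
Step 2: det(V + V^T) = 12*(-14) - (-15)*(-15)
  = -168 - 225 = -393
Step 3: Knot determinant = |det(V + V^T)| = |-393| = 393

393


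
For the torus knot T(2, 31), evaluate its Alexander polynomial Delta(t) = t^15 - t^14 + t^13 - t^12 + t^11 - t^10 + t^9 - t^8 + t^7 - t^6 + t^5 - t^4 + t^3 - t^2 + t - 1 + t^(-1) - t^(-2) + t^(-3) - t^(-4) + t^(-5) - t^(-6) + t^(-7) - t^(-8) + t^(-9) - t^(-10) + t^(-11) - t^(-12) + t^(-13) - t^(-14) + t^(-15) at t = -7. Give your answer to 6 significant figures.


Substituting t = -7 into Delta(t) = t^15 - t^14 + t^13 - t^12 + t^11 - t^10 + t^9 - t^8 + t^7 - t^6 + t^5 - t^4 + t^3 - t^2 + t - 1 + t^(-1) - t^(-2) + t^(-3) - t^(-4) + t^(-5) - t^(-6) + t^(-7) - t^(-8) + t^(-9) - t^(-10) + t^(-11) - t^(-12) + t^(-13) - t^(-14) + t^(-15):
Term values: (-4747561509943) + (-678223072849) + (-96889010407) + (-13841287201) + (-1977326743) + (-282475249) + (-40353607) + (-5764801) + (-823543) + (-117649) + (-16807) + (-2401) + (-343) + (-49) + (-7) + (-1) + (-0.142857) + (-0.0204082) + (-0.00291545) + (-0.000416493) + (-5.9499e-05) + (-8.49986e-06) + (-1.21427e-06) + (-1.73467e-07) + (-2.47809e-08) + (-3.54013e-09) + (-5.05733e-10) + (-7.22476e-11) + (-1.03211e-11) + (-1.47444e-12) + (-2.10634e-13)
Sum = -5.538821762e+12
Rounded to 6 significant figures: -5.53882e+12

-5.53882e+12


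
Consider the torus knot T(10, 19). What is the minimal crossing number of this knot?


For a torus knot T(p, q) with gcd(p,q)=1,
the crossing number is min(p*(q-1), q*(p-1)).
p*(q-1) = 10*18 = 180
q*(p-1) = 19*9 = 171
min(180, 171) = 171

171


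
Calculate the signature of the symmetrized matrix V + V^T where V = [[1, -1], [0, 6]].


Step 1: V + V^T = [[2, -1], [-1, 12]]
Step 2: trace = 14, det = 23
Step 3: Discriminant = 14^2 - 4*23 = 104
Step 4: Eigenvalues: 12.099, 1.90098
Step 5: Signature = (# positive eigenvalues) - (# negative eigenvalues) = 2

2


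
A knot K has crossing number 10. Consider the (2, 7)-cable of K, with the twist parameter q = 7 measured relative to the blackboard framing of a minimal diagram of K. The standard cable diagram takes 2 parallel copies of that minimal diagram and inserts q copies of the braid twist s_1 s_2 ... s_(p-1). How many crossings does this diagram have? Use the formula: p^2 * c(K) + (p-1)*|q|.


Step 1: Each of the c(K) crossings of the companion diagram becomes p*p = p^2 crossings among the p parallel strands, and each of the |q| twists s_1 s_2 ... s_(p-1) adds (p-1) crossings.
  Crossings = p^2 * c(K) + (p-1)*|q|
Step 2: = 2^2 * 10 + (2-1)*7
Step 3: = 4*10 + 1*7
Step 4: = 40 + 7 = 47

47


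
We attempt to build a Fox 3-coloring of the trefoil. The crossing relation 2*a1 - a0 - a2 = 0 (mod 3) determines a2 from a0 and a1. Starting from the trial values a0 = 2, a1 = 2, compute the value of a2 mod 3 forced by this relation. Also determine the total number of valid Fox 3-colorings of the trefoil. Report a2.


Step 1: Apply the given crossing relation 2*a1 - a0 - a2 = 0 (mod 3).
  a2 = 2*a1 - a0 mod 3
  a2 = 2*2 - 2 mod 3
  a2 = 4 - 2 mod 3
  a2 = 2 mod 3 = 2
Step 2: The trefoil has determinant 3.
  Number of Fox p-colorings (p prime) is p^2 if p = 3, else p.
  Since p = 3 divides det = 3, the trefoil is 3-colorable.
  (Indeed for p = 3 any choice of a0, a1 extends to a valid coloring; the trial (a0, a1, a2) = (2, 2, 2) satisfies all three crossing relations.)
  Total colorings = 3^2 = 9
Step 3: a2 = 2, total Fox 3-colorings = 9

2


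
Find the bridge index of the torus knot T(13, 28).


The bridge number of T(p,q) is min(p,q).
min(13, 28) = 13

13


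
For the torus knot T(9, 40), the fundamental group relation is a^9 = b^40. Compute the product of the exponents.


The relation is a^9 = b^40.
Product of exponents = 9 * 40
= 360

360


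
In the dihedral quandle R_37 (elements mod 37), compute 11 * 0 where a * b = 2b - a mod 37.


11 * 0 = 2*0 - 11 mod 37
= 0 - 11 mod 37
= -11 mod 37 = 26

26


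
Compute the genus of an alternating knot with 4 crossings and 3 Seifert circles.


For alternating knots, g = (c - s + 1)/2.
= (4 - 3 + 1)/2
= 2/2 = 1

1


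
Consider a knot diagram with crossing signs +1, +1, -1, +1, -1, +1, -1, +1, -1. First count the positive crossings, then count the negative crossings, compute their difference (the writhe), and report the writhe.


Step 1: Count positive crossings (+1).
Positive crossings: 5
Step 2: Count negative crossings (-1).
Negative crossings: 4
Step 3: Writhe = (positive) - (negative)
w = 5 - 4 = 1
Step 4: |w| = 1, and w is positive

1


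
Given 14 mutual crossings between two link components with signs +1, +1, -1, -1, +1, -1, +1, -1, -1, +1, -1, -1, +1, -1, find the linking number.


Step 1: Count positive crossings: 6
Step 2: Count negative crossings: 8
Step 3: Sum of signs = 6 - 8 = -2
Step 4: Linking number = sum/2 = -2/2 = -1

-1


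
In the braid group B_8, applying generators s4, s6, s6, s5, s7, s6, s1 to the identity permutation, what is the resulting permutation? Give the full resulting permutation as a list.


Starting with identity [1, 2, 3, 4, 5, 6, 7, 8].
Apply generators in sequence:
  After s4: [1, 2, 3, 5, 4, 6, 7, 8]
  After s6: [1, 2, 3, 5, 4, 7, 6, 8]
  After s6: [1, 2, 3, 5, 4, 6, 7, 8]
  After s5: [1, 2, 3, 5, 6, 4, 7, 8]
  After s7: [1, 2, 3, 5, 6, 4, 8, 7]
  After s6: [1, 2, 3, 5, 6, 8, 4, 7]
  After s1: [2, 1, 3, 5, 6, 8, 4, 7]
Final permutation: [2, 1, 3, 5, 6, 8, 4, 7]

[2, 1, 3, 5, 6, 8, 4, 7]


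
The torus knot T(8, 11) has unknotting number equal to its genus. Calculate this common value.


For a torus knot T(p,q), both the unknotting number and genus equal (p-1)(q-1)/2.
= (8-1)(11-1)/2
= 7*10/2
= 70/2 = 35

35


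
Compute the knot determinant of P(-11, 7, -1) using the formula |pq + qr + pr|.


Step 1: Compute pq + qr + pr.
pq = (-11)*7 = -77
qr = 7*(-1) = -7
pr = (-11)*(-1) = 11
pq + qr + pr = -77 + (-7) + 11 = -73
Step 2: Take absolute value.
det(P(-11,7,-1)) = |-73| = 73

73


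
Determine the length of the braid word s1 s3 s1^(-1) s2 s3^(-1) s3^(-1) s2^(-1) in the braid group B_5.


The word length counts the number of generators (including inverses).
Listing each generator: s1, s3, s1^(-1), s2, s3^(-1), s3^(-1), s2^(-1)
There are 7 generators in this braid word.

7


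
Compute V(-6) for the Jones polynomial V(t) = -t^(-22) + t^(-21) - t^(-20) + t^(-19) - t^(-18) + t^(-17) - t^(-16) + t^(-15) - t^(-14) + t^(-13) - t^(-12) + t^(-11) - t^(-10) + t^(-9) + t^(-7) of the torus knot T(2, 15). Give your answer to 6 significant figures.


Substituting t = -6 into V(t) = -t^(-22) + t^(-21) - t^(-20) + t^(-19) - t^(-18) + t^(-17) - t^(-16) + t^(-15) - t^(-14) + t^(-13) - t^(-12) + t^(-11) - t^(-10) + t^(-9) + t^(-7):
  (-)t^(-22) = -7.59753e-18
  (+)t^(-21) = -4.55852e-17
  (-)t^(-20) = -2.73511e-16
  (+)t^(-19) = -1.64107e-15
  (-)t^(-18) = -9.8464e-15
  (+)t^(-17) = -5.90784e-14
  (-)t^(-16) = -3.5447e-13
  (+)t^(-15) = -2.12682e-12
  (-)t^(-14) = -1.27609e-11
  (+)t^(-13) = -7.65656e-11
  (-)t^(-12) = -4.59394e-10
  (+)t^(-11) = -2.75636e-09
  (-)t^(-10) = -1.65382e-08
  (+)t^(-9) = -9.9229e-08
  (+)t^(-7) = -3.57225e-06
Sum = (-7.59753e-18) + (-4.55852e-17) + (-2.73511e-16) + (-1.64107e-15) + (-9.8464e-15) + (-5.90784e-14) + (-3.5447e-13) + (-2.12682e-12) + (-1.27609e-11) + (-7.65656e-11) + (-4.59394e-10) + (-2.75636e-09) + (-1.65382e-08) + (-9.9229e-08) + (-3.57225e-06)
= -3.691319921e-06
Rounded to 6 significant figures: -3.69132e-06

-3.69132e-06


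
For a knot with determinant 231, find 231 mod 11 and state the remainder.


Step 1: A knot is p-colorable if and only if p divides its determinant.
Step 2: Compute 231 mod 11.
231 = 21 * 11 + 0
Step 3: 231 mod 11 = 0
Step 4: The knot is 11-colorable: yes

0


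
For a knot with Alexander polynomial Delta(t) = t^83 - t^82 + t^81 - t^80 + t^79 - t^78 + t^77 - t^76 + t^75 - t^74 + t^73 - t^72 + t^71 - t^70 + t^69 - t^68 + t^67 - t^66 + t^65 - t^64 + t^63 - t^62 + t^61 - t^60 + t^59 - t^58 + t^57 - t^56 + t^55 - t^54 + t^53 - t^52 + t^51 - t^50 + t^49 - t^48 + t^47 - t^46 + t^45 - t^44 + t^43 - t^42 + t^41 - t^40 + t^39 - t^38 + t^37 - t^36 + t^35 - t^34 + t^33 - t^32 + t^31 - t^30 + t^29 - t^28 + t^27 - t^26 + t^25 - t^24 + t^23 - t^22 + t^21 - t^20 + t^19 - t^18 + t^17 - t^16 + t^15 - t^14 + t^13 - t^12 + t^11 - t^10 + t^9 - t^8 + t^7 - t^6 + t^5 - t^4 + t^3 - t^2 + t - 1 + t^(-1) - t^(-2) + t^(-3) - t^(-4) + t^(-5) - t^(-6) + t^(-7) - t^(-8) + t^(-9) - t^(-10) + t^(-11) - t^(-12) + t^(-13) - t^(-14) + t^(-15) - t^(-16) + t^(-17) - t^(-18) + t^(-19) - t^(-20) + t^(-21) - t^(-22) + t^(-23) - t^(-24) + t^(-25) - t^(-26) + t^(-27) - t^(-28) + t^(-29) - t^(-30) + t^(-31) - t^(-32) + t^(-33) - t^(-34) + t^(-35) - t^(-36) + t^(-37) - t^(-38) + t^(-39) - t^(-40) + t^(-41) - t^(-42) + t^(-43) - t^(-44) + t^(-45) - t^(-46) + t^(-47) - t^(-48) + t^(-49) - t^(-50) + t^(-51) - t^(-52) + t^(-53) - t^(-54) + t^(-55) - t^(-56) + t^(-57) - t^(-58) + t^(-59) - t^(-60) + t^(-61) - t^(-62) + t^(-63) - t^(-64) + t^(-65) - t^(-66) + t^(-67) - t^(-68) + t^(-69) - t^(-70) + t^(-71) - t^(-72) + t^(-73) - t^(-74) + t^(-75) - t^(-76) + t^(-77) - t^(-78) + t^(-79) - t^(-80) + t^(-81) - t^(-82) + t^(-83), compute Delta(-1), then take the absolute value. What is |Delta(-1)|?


Step 1: The polynomial has 167 terms with alternating signs, exponents from 83 down to -83.
Step 2: Substitute t = -1. The i-th term has coefficient (-1)^i and exponent (m-i),
  so its value is (-1)^i * (-1)^(m-i) = (-1)^m = -1 for every i.
Step 3: All 167 terms equal -1, so Delta(-1) = 167 * (-1) = -167
Step 4: |Delta(-1)| = 167

167


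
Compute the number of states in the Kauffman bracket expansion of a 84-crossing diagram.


Each crossing contributes 2 choices (A-smoothing or B-smoothing).
Total states = 2^84 = 19342813113834066795298816

19342813113834066795298816


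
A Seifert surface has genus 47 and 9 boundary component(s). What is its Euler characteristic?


chi = 2 - 2g - b
= 2 - 2*47 - 9
= 2 - 94 - 9 = -101

-101


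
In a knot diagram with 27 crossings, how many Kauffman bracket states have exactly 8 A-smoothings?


We choose which 8 of 27 crossings get A-smoothings.
C(27, 8) = 27! / (8! * 19!)
= 2220075

2220075


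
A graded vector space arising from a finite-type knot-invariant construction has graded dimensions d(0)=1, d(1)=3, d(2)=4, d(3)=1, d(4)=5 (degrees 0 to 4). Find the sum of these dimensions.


Total dimension = d(0) + d(1) + ... + d(4)
= 1 + 3 + 4 + 1 + 5
= 14

14


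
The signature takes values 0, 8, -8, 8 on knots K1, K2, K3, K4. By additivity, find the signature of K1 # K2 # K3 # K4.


The signature is additive under connected sum.
signature(K1 # K2 # K3 # K4) = (0) + (8) + (-8) + (8)
= 8

8


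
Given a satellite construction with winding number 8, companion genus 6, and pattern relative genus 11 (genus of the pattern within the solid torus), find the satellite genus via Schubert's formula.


Schubert: g(satellite) = g_rel(pattern) + |winding| * g(companion),
where g_rel(pattern) is the genus of the pattern relative to the solid torus.
= 11 + 8 * 6
= 11 + 48 = 59

59


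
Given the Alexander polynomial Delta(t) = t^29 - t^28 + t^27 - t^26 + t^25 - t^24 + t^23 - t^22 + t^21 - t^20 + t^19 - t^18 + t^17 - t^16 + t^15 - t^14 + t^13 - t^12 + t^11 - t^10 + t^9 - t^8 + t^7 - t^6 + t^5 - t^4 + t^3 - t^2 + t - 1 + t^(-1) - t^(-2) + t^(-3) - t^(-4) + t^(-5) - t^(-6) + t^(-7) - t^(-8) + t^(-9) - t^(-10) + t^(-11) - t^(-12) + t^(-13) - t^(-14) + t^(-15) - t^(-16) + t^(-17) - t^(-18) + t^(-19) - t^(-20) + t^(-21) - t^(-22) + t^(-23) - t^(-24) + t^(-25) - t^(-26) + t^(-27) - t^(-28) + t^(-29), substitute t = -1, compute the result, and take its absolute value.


Step 1: The polynomial has 59 terms with alternating signs, exponents from 29 down to -29.
Step 2: Substitute t = -1. The i-th term has coefficient (-1)^i and exponent (m-i),
  so its value is (-1)^i * (-1)^(m-i) = (-1)^m = -1 for every i.
Step 3: All 59 terms equal -1, so Delta(-1) = 59 * (-1) = -59
Step 4: |Delta(-1)| = 59

59


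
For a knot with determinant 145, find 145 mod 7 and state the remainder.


Step 1: A knot is p-colorable if and only if p divides its determinant.
Step 2: Compute 145 mod 7.
145 = 20 * 7 + 5
Step 3: 145 mod 7 = 5
Step 4: The knot is 7-colorable: no

5


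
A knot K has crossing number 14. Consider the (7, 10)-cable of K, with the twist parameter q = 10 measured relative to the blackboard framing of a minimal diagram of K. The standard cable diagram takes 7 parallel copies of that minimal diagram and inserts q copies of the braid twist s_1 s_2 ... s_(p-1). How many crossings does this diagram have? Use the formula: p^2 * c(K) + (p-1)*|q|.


Step 1: Each of the c(K) crossings of the companion diagram becomes p*p = p^2 crossings among the p parallel strands, and each of the |q| twists s_1 s_2 ... s_(p-1) adds (p-1) crossings.
  Crossings = p^2 * c(K) + (p-1)*|q|
Step 2: = 7^2 * 14 + (7-1)*10
Step 3: = 49*14 + 6*10
Step 4: = 686 + 60 = 746

746


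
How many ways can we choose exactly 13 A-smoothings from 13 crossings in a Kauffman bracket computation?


We choose which 13 of 13 crossings get A-smoothings.
C(13, 13) = 13! / (13! * 0!)
= 1

1


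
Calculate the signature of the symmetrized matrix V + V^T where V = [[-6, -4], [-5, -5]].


Step 1: V + V^T = [[-12, -9], [-9, -10]]
Step 2: trace = -22, det = 39
Step 3: Discriminant = (-22)^2 - 4*39 = 328
Step 4: Eigenvalues: -1.94461, -20.0554
Step 5: Signature = (# positive eigenvalues) - (# negative eigenvalues) = -2

-2


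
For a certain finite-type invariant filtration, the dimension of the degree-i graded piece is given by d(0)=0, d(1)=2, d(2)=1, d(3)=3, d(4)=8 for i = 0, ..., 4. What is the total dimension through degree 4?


Total dimension = d(0) + d(1) + ... + d(4)
= 0 + 2 + 1 + 3 + 8
= 14

14


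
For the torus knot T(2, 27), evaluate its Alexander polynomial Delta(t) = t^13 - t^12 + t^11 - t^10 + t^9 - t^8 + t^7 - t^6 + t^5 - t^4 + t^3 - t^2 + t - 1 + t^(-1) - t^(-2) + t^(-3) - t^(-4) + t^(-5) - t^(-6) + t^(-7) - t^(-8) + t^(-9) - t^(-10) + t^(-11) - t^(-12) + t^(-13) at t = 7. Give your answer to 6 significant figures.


Substituting t = 7 into Delta(t) = t^13 - t^12 + t^11 - t^10 + t^9 - t^8 + t^7 - t^6 + t^5 - t^4 + t^3 - t^2 + t - 1 + t^(-1) - t^(-2) + t^(-3) - t^(-4) + t^(-5) - t^(-6) + t^(-7) - t^(-8) + t^(-9) - t^(-10) + t^(-11) - t^(-12) + t^(-13):
Term values: (96889010407) + (-13841287201) + (1977326743) + (-282475249) + (40353607) + (-5764801) + (823543) + (-117649) + (16807) + (-2401) + (343) + (-49) + (7) + (-1) + (0.142857) + (-0.0204082) + (0.00291545) + (-0.000416493) + (5.9499e-05) + (-8.49986e-06) + (1.21427e-06) + (-1.73467e-07) + (2.47809e-08) + (-3.54013e-09) + (5.05733e-10) + (-7.22476e-11) + (1.03211e-11)
Sum = 8.477788411e+10
Rounded to 6 significant figures: 8.47779e+10

8.47779e+10


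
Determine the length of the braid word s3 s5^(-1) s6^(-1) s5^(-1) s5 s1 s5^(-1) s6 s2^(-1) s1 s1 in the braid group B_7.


The word length counts the number of generators (including inverses).
Listing each generator: s3, s5^(-1), s6^(-1), s5^(-1), s5, s1, s5^(-1), s6, s2^(-1), s1, s1
There are 11 generators in this braid word.

11


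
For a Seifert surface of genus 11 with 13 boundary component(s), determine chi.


chi = 2 - 2g - b
= 2 - 2*11 - 13
= 2 - 22 - 13 = -33

-33


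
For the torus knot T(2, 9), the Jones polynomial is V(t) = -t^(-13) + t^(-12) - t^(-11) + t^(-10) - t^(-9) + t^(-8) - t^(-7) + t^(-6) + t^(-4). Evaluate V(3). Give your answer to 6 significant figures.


Substituting t = 3 into V(t) = -t^(-13) + t^(-12) - t^(-11) + t^(-10) - t^(-9) + t^(-8) - t^(-7) + t^(-6) + t^(-4):
  (-)t^(-13) = -6.27225e-07
  (+)t^(-12) = 1.88168e-06
  (-)t^(-11) = -5.64503e-06
  (+)t^(-10) = 1.69351e-05
  (-)t^(-9) = -5.08053e-05
  (+)t^(-8) = 0.000152416
  (-)t^(-7) = -0.000457247
  (+)t^(-6) = 0.00137174
  (+)t^(-4) = 0.0123457
Sum = (-6.27225e-07) + (1.88168e-06) + (-5.64503e-06) + (1.69351e-05) + (-5.08053e-05) + (0.000152416) + (-0.000457247) + (0.00137174) + (0.0123457)
= 0.01337432879
Rounded to 6 significant figures: 0.0133743

0.0133743


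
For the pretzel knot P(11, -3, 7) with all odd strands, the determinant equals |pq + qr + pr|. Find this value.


Step 1: Compute pq + qr + pr.
pq = 11*(-3) = -33
qr = (-3)*7 = -21
pr = 11*7 = 77
pq + qr + pr = -33 + (-21) + 77 = 23
Step 2: Take absolute value.
det(P(11,-3,7)) = |23| = 23

23


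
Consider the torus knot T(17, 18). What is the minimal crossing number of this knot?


For a torus knot T(p, q) with gcd(p,q)=1,
the crossing number is min(p*(q-1), q*(p-1)).
p*(q-1) = 17*17 = 289
q*(p-1) = 18*16 = 288
min(289, 288) = 288

288


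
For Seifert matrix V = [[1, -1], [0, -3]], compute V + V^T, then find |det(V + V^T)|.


Step 1: Form V + V^T where V = [[1, -1], [0, -3]]
  V^T = [[1, 0], [-1, -3]]
  V + V^T = [[2, -1], [-1, -6]]
Step 2: det(V + V^T) = 2*(-6) - (-1)*(-1)
  = -12 - 1 = -13
Step 3: Knot determinant = |det(V + V^T)| = |-13| = 13

13


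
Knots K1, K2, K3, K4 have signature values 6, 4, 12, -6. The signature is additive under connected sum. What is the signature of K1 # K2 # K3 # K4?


The signature is additive under connected sum.
signature(K1 # K2 # K3 # K4) = (6) + (4) + (12) + (-6)
= 16

16


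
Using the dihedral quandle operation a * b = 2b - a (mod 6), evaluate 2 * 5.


2 * 5 = 2*5 - 2 mod 6
= 10 - 2 mod 6
= 8 mod 6 = 2

2


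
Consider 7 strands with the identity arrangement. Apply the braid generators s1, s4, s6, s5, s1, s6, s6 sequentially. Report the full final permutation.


Starting with identity [1, 2, 3, 4, 5, 6, 7].
Apply generators in sequence:
  After s1: [2, 1, 3, 4, 5, 6, 7]
  After s4: [2, 1, 3, 5, 4, 6, 7]
  After s6: [2, 1, 3, 5, 4, 7, 6]
  After s5: [2, 1, 3, 5, 7, 4, 6]
  After s1: [1, 2, 3, 5, 7, 4, 6]
  After s6: [1, 2, 3, 5, 7, 6, 4]
  After s6: [1, 2, 3, 5, 7, 4, 6]
Final permutation: [1, 2, 3, 5, 7, 4, 6]

[1, 2, 3, 5, 7, 4, 6]


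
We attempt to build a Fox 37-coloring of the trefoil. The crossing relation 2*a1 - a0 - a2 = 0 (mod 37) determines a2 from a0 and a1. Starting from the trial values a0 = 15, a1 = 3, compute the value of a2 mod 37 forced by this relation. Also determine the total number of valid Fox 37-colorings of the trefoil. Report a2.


Step 1: Apply the given crossing relation 2*a1 - a0 - a2 = 0 (mod 37).
  a2 = 2*a1 - a0 mod 37
  a2 = 2*3 - 15 mod 37
  a2 = 6 - 15 mod 37
  a2 = -9 mod 37 = 28
Step 2: The trefoil has determinant 3.
  Number of Fox p-colorings (p prime) is p^2 if p = 3, else p.
  Since 37 does not divide 3, only trivial (constant) colorings exist.
  (So the trial a0 = 15, a1 = 3 with a0 != a1 does NOT extend to a valid coloring of the whole trefoil: the other two crossing relations require 3*(a1 - a0) = 0 (mod 37), which fails.)
  Total colorings = 37
Step 3: a2 = 28, total Fox 37-colorings = 37

28


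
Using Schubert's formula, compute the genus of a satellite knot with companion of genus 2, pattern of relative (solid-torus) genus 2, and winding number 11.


Schubert: g(satellite) = g_rel(pattern) + |winding| * g(companion),
where g_rel(pattern) is the genus of the pattern relative to the solid torus.
= 2 + 11 * 2
= 2 + 22 = 24

24


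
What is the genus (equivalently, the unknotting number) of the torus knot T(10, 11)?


For a torus knot T(p,q), both the unknotting number and genus equal (p-1)(q-1)/2.
= (10-1)(11-1)/2
= 9*10/2
= 90/2 = 45

45


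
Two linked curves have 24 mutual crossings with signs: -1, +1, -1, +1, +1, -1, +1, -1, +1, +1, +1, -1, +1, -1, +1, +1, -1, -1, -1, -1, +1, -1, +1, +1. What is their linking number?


Step 1: Count positive crossings: 13
Step 2: Count negative crossings: 11
Step 3: Sum of signs = 13 - 11 = 2
Step 4: Linking number = sum/2 = 2/2 = 1

1


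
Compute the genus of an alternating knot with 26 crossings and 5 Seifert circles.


For alternating knots, g = (c - s + 1)/2.
= (26 - 5 + 1)/2
= 22/2 = 11

11


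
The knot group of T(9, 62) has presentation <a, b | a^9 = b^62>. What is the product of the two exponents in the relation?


The relation is a^9 = b^62.
Product of exponents = 9 * 62
= 558

558


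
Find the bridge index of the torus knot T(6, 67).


The bridge number of T(p,q) is min(p,q).
min(6, 67) = 6

6


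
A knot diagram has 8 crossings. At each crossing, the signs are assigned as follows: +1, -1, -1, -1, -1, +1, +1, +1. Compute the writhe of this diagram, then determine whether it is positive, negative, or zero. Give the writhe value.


Step 1: Count positive crossings (+1).
Positive crossings: 4
Step 2: Count negative crossings (-1).
Negative crossings: 4
Step 3: Writhe = (positive) - (negative)
w = 4 - 4 = 0
Step 4: |w| = 0, and w is zero

0


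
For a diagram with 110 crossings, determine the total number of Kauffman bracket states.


Each crossing contributes 2 choices (A-smoothing or B-smoothing).
Total states = 2^110 = 1298074214633706907132624082305024

1298074214633706907132624082305024


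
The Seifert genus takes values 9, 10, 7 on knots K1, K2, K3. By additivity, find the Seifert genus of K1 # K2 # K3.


The Seifert genus is additive under connected sum.
Seifert genus(K1 # K2 # K3) = (9) + (10) + (7)
= 26

26


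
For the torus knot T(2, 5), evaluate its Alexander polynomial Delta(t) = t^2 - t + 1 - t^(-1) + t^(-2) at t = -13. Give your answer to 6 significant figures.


Substituting t = -13 into Delta(t) = t^2 - t + 1 - t^(-1) + t^(-2):
Term values: (169) + (13) + (1) + (0.0769231) + (0.00591716)
Sum = 183.0828402
Rounded to 6 significant figures: 183.083

183.083


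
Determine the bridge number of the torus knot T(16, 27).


The bridge number of T(p,q) is min(p,q).
min(16, 27) = 16

16


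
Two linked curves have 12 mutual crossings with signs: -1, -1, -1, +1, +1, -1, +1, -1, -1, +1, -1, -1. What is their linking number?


Step 1: Count positive crossings: 4
Step 2: Count negative crossings: 8
Step 3: Sum of signs = 4 - 8 = -4
Step 4: Linking number = sum/2 = -4/2 = -2

-2


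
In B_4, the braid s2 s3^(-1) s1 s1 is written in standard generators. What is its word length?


The word length counts the number of generators (including inverses).
Listing each generator: s2, s3^(-1), s1, s1
There are 4 generators in this braid word.

4


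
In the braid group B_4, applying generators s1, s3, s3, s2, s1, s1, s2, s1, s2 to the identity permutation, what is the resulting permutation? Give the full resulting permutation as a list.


Starting with identity [1, 2, 3, 4].
Apply generators in sequence:
  After s1: [2, 1, 3, 4]
  After s3: [2, 1, 4, 3]
  After s3: [2, 1, 3, 4]
  After s2: [2, 3, 1, 4]
  After s1: [3, 2, 1, 4]
  After s1: [2, 3, 1, 4]
  After s2: [2, 1, 3, 4]
  After s1: [1, 2, 3, 4]
  After s2: [1, 3, 2, 4]
Final permutation: [1, 3, 2, 4]

[1, 3, 2, 4]


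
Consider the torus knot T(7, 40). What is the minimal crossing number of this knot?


For a torus knot T(p, q) with gcd(p,q)=1,
the crossing number is min(p*(q-1), q*(p-1)).
p*(q-1) = 7*39 = 273
q*(p-1) = 40*6 = 240
min(273, 240) = 240

240


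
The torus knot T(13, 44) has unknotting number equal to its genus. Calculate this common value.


For a torus knot T(p,q), both the unknotting number and genus equal (p-1)(q-1)/2.
= (13-1)(44-1)/2
= 12*43/2
= 516/2 = 258

258


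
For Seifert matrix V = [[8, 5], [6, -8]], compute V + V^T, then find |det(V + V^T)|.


Step 1: Form V + V^T where V = [[8, 5], [6, -8]]
  V^T = [[8, 6], [5, -8]]
  V + V^T = [[16, 11], [11, -16]]
Step 2: det(V + V^T) = 16*(-16) - 11*11
  = -256 - 121 = -377
Step 3: Knot determinant = |det(V + V^T)| = |-377| = 377

377


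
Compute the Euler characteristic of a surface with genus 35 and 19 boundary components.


chi = 2 - 2g - b
= 2 - 2*35 - 19
= 2 - 70 - 19 = -87

-87


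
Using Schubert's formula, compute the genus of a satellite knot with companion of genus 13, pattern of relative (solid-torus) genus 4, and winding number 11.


Schubert: g(satellite) = g_rel(pattern) + |winding| * g(companion),
where g_rel(pattern) is the genus of the pattern relative to the solid torus.
= 4 + 11 * 13
= 4 + 143 = 147

147


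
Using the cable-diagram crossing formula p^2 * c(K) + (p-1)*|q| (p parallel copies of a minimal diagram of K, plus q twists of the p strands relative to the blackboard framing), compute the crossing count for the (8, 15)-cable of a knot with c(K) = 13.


Step 1: Each of the c(K) crossings of the companion diagram becomes p*p = p^2 crossings among the p parallel strands, and each of the |q| twists s_1 s_2 ... s_(p-1) adds (p-1) crossings.
  Crossings = p^2 * c(K) + (p-1)*|q|
Step 2: = 8^2 * 13 + (8-1)*15
Step 3: = 64*13 + 7*15
Step 4: = 832 + 105 = 937

937
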